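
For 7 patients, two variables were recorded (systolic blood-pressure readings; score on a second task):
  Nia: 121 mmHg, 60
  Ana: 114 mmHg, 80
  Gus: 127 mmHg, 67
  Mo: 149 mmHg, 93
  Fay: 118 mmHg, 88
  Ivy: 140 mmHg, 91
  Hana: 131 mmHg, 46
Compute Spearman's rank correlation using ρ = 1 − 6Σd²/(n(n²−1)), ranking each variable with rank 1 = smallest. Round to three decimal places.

0.357

Ranks of variable 1: 3, 1, 4, 7, 2, 6, 5
Ranks of variable 2: 2, 4, 3, 7, 5, 6, 1
d = r₁ − r₂: 1, -3, 1, 0, -3, 0, 4
d²: 1, 9, 1, 0, 9, 0, 16; Σd² = 36
ρ = 1 − 6·36/(7·48) = 1 − 216/336 = 0.357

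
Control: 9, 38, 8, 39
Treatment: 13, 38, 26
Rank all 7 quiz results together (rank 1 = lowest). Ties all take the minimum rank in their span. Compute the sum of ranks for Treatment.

Sorted (ascending): 8, 9, 13, 26, 38, 38, 39
The 2 values of 38 occupy positions 5–6 → each gets rank 5.
Treatment values → pooled ranks: 13→3, 38→5, 26→4
Rank sum = 3 + 5 + 4 = 12

12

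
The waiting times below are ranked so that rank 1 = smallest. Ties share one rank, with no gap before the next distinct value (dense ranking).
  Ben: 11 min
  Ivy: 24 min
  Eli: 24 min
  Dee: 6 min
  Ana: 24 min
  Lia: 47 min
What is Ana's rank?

3

Sorted (ascending): 6, 11, 24, 24, 24, 47
The 3 values of 24 share dense rank 3.
Remaining distinct values take the next consecutive integers.
Ana has value 24 min → rank 3.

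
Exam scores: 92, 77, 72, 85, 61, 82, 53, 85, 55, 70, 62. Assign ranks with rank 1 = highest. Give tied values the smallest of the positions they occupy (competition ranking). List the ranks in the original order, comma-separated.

1, 5, 6, 2, 9, 4, 11, 2, 10, 7, 8

Sorted (descending): 92, 85, 85, 82, 77, 72, 70, 62, 61, 55, 53
The 2 values of 85 occupy positions 2–3 → each gets rank 2.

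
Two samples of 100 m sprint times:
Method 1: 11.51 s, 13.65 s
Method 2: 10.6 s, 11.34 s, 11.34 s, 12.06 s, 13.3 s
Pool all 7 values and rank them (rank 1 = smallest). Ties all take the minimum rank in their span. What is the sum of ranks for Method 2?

16

Sorted (ascending): 10.6, 11.34, 11.34, 11.51, 12.06, 13.3, 13.65
The 2 values of 11.34 occupy positions 2–3 → each gets rank 2.
Method 2 values → pooled ranks: 10.6→1, 11.34→2, 11.34→2, 12.06→5, 13.3→6
Rank sum = 1 + 2 + 2 + 5 + 6 = 16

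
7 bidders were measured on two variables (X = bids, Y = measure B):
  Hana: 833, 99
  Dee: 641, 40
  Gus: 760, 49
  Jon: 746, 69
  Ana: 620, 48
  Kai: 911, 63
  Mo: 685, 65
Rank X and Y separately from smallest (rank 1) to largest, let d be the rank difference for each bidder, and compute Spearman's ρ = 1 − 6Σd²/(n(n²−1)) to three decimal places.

Ranks of variable 1: 6, 2, 5, 4, 1, 7, 3
Ranks of variable 2: 7, 1, 3, 6, 2, 4, 5
d = r₁ − r₂: -1, 1, 2, -2, -1, 3, -2
d²: 1, 1, 4, 4, 1, 9, 4; Σd² = 24
ρ = 1 − 6·24/(7·48) = 1 − 144/336 = 0.571

0.571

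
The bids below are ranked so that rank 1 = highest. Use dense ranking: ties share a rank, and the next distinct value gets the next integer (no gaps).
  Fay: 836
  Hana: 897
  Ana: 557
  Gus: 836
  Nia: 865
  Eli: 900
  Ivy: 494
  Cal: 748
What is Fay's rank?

Sorted (descending): 900, 897, 865, 836, 836, 748, 557, 494
The 2 values of 836 share dense rank 4.
Remaining distinct values take the next consecutive integers.
Fay has value 836 → rank 4.

4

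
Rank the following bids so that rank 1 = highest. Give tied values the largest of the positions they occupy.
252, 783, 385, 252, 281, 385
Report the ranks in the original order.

6, 1, 3, 6, 4, 3

Sorted (descending): 783, 385, 385, 281, 252, 252
The 2 values of 385 occupy positions 2–3 → each gets rank 3.
The 2 values of 252 occupy positions 5–6 → each gets rank 6.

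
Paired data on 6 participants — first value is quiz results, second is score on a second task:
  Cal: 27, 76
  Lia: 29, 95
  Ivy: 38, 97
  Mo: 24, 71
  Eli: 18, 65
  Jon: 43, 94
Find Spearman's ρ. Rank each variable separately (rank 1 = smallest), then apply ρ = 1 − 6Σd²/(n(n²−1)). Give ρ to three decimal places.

0.829

Ranks of variable 1: 3, 4, 5, 2, 1, 6
Ranks of variable 2: 3, 5, 6, 2, 1, 4
d = r₁ − r₂: 0, -1, -1, 0, 0, 2
d²: 0, 1, 1, 0, 0, 4; Σd² = 6
ρ = 1 − 6·6/(6·35) = 1 − 36/210 = 0.829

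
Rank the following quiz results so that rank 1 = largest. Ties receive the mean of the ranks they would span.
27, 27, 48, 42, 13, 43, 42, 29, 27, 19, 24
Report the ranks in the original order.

Sorted (descending): 48, 43, 42, 42, 29, 27, 27, 27, 24, 19, 13
The 2 values of 42 occupy positions 3–4 → average rank (3+4)/2 = 3.5.
The 3 values of 27 occupy positions 6–8 → average rank 7.

7, 7, 1, 3.5, 11, 2, 3.5, 5, 7, 10, 9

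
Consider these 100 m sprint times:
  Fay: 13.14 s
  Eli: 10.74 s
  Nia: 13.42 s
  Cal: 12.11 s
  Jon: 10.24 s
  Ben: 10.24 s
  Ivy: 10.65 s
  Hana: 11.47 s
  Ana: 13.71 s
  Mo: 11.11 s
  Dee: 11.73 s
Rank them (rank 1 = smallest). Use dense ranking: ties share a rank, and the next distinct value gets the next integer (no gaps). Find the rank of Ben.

1

Sorted (ascending): 10.24, 10.24, 10.65, 10.74, 11.11, 11.47, 11.73, 12.11, 13.14, 13.42, 13.71
The 2 values of 10.24 share dense rank 1.
Remaining distinct values take the next consecutive integers.
Ben has value 10.24 s → rank 1.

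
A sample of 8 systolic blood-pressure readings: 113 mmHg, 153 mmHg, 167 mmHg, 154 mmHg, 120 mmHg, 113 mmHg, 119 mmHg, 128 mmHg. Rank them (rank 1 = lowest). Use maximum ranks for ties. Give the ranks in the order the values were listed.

Sorted (ascending): 113, 113, 119, 120, 128, 153, 154, 167
The 2 values of 113 occupy positions 1–2 → each gets rank 2.

2, 6, 8, 7, 4, 2, 3, 5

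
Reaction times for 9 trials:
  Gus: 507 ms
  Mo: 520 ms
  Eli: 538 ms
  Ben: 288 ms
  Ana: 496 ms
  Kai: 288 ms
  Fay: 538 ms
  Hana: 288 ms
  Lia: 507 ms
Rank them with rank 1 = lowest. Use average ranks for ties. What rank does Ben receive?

2

Sorted (ascending): 288, 288, 288, 496, 507, 507, 520, 538, 538
The 3 values of 288 occupy positions 1–3 → average rank 2.
The 2 values of 507 occupy positions 5–6 → average rank (5+6)/2 = 5.5.
The 2 values of 538 occupy positions 8–9 → average rank (8+9)/2 = 8.5.
Ben has value 288 ms → rank 2.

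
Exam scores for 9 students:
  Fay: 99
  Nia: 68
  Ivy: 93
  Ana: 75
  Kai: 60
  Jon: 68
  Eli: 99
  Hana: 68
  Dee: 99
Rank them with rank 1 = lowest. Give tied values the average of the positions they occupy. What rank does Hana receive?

Sorted (ascending): 60, 68, 68, 68, 75, 93, 99, 99, 99
The 3 values of 68 occupy positions 2–4 → average rank 3.
The 3 values of 99 occupy positions 7–9 → average rank 8.
Hana has value 68 → rank 3.

3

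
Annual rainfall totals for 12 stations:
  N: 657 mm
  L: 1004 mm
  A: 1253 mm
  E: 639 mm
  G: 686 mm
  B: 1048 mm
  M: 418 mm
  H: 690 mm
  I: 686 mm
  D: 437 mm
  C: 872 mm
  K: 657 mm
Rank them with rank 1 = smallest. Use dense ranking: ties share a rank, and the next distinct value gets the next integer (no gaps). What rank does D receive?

2

Sorted (ascending): 418, 437, 639, 657, 657, 686, 686, 690, 872, 1004, 1048, 1253
The 2 values of 657 share dense rank 4.
The 2 values of 686 share dense rank 5.
Remaining distinct values take the next consecutive integers.
D has value 437 mm → rank 2.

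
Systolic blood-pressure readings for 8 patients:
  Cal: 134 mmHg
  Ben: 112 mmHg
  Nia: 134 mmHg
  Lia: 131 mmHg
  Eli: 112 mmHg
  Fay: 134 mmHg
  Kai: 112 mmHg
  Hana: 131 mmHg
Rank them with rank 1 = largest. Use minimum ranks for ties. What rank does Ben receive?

Sorted (descending): 134, 134, 134, 131, 131, 112, 112, 112
The 3 values of 134 occupy positions 1–3 → each gets rank 1.
The 2 values of 131 occupy positions 4–5 → each gets rank 4.
The 3 values of 112 occupy positions 6–8 → each gets rank 6.
Ben has value 112 mmHg → rank 6.

6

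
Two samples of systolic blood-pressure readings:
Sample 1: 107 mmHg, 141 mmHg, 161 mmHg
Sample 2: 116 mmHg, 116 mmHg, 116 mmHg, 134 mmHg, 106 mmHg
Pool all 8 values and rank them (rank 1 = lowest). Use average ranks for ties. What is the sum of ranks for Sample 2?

Sorted (ascending): 106, 107, 116, 116, 116, 134, 141, 161
The 3 values of 116 occupy positions 3–5 → average rank 4.
Sample 2 values → pooled ranks: 116→4, 116→4, 116→4, 134→6, 106→1
Rank sum = 4 + 4 + 4 + 6 + 1 = 19

19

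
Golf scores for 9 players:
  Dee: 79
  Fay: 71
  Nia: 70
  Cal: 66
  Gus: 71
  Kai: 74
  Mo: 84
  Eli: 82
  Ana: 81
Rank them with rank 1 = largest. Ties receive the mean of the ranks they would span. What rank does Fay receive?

6.5

Sorted (descending): 84, 82, 81, 79, 74, 71, 71, 70, 66
The 2 values of 71 occupy positions 6–7 → average rank (6+7)/2 = 6.5.
Fay has value 71 → rank 6.5.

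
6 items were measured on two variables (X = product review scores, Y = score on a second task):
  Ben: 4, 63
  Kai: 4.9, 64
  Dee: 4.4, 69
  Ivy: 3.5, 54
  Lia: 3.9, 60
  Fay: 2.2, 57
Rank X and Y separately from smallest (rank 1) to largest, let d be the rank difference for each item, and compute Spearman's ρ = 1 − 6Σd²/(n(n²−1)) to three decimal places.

0.886

Ranks of variable 1: 4, 6, 5, 2, 3, 1
Ranks of variable 2: 4, 5, 6, 1, 3, 2
d = r₁ − r₂: 0, 1, -1, 1, 0, -1
d²: 0, 1, 1, 1, 0, 1; Σd² = 4
ρ = 1 − 6·4/(6·35) = 1 − 24/210 = 0.886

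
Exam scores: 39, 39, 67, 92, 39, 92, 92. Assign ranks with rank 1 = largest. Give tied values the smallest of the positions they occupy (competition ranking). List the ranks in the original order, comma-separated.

5, 5, 4, 1, 5, 1, 1

Sorted (descending): 92, 92, 92, 67, 39, 39, 39
The 3 values of 92 occupy positions 1–3 → each gets rank 1.
The 3 values of 39 occupy positions 5–7 → each gets rank 5.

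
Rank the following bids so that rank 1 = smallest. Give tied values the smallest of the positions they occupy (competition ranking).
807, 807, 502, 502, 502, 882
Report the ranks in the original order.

4, 4, 1, 1, 1, 6

Sorted (ascending): 502, 502, 502, 807, 807, 882
The 3 values of 502 occupy positions 1–3 → each gets rank 1.
The 2 values of 807 occupy positions 4–5 → each gets rank 4.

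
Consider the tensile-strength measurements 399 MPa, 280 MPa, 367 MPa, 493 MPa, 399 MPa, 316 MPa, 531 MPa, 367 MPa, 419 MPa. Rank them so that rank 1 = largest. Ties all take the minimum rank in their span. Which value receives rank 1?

Sorted (descending): 531, 493, 419, 399, 399, 367, 367, 316, 280
The 2 values of 399 occupy positions 4–5 → each gets rank 4.
The 2 values of 367 occupy positions 6–7 → each gets rank 6.
Rank 1 → value 531.

531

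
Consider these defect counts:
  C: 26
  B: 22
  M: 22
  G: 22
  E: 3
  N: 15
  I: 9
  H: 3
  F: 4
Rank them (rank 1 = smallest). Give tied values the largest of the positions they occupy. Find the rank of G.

8

Sorted (ascending): 3, 3, 4, 9, 15, 22, 22, 22, 26
The 2 values of 3 occupy positions 1–2 → each gets rank 2.
The 3 values of 22 occupy positions 6–8 → each gets rank 8.
G has value 22 → rank 8.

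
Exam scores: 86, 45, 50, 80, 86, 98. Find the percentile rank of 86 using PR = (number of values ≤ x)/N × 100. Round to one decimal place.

83.3

N = 6.
Strictly below 86: 3. Equal to 86: 2.
PR = 5/6 × 100 = 83.3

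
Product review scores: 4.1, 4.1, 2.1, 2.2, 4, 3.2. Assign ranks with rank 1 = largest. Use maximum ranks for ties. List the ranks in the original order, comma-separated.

Sorted (descending): 4.1, 4.1, 4, 3.2, 2.2, 2.1
The 2 values of 4.1 occupy positions 1–2 → each gets rank 2.

2, 2, 6, 5, 3, 4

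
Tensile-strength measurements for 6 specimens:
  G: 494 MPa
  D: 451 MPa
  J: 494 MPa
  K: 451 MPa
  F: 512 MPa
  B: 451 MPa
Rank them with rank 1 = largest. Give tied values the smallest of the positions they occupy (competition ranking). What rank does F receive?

1

Sorted (descending): 512, 494, 494, 451, 451, 451
The 2 values of 494 occupy positions 2–3 → each gets rank 2.
The 3 values of 451 occupy positions 4–6 → each gets rank 4.
F has value 512 MPa → rank 1.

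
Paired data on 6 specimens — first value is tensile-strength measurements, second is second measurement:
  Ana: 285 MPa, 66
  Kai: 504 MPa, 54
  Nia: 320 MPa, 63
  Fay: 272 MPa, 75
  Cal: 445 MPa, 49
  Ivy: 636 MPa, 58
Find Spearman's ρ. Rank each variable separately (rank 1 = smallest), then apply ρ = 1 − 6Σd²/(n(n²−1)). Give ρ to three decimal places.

-0.771

Ranks of variable 1: 2, 5, 3, 1, 4, 6
Ranks of variable 2: 5, 2, 4, 6, 1, 3
d = r₁ − r₂: -3, 3, -1, -5, 3, 3
d²: 9, 9, 1, 25, 9, 9; Σd² = 62
ρ = 1 − 6·62/(6·35) = 1 − 372/210 = -0.771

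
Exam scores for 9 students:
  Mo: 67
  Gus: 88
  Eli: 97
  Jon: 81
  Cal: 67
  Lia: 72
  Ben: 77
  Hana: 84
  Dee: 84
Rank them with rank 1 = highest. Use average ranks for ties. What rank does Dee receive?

Sorted (descending): 97, 88, 84, 84, 81, 77, 72, 67, 67
The 2 values of 84 occupy positions 3–4 → average rank (3+4)/2 = 3.5.
The 2 values of 67 occupy positions 8–9 → average rank (8+9)/2 = 8.5.
Dee has value 84 → rank 3.5.

3.5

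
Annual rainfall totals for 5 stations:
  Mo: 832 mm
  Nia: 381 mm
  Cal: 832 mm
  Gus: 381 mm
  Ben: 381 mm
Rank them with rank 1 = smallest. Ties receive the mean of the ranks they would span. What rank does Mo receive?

4.5

Sorted (ascending): 381, 381, 381, 832, 832
The 3 values of 381 occupy positions 1–3 → average rank 2.
The 2 values of 832 occupy positions 4–5 → average rank (4+5)/2 = 4.5.
Mo has value 832 mm → rank 4.5.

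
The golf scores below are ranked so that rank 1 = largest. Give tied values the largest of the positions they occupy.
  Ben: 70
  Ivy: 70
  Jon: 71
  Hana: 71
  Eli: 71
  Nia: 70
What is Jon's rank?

Sorted (descending): 71, 71, 71, 70, 70, 70
The 3 values of 71 occupy positions 1–3 → each gets rank 3.
The 3 values of 70 occupy positions 4–6 → each gets rank 6.
Jon has value 71 → rank 3.

3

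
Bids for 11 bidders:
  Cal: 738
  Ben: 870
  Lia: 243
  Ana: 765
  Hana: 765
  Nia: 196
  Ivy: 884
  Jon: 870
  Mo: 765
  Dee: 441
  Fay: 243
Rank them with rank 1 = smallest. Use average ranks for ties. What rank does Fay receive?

Sorted (ascending): 196, 243, 243, 441, 738, 765, 765, 765, 870, 870, 884
The 2 values of 243 occupy positions 2–3 → average rank (2+3)/2 = 2.5.
The 3 values of 765 occupy positions 6–8 → average rank 7.
The 2 values of 870 occupy positions 9–10 → average rank (9+10)/2 = 9.5.
Fay has value 243 → rank 2.5.

2.5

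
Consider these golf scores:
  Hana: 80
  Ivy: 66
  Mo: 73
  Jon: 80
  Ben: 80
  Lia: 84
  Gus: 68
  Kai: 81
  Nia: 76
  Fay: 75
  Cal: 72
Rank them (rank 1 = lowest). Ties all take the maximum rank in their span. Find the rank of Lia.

Sorted (ascending): 66, 68, 72, 73, 75, 76, 80, 80, 80, 81, 84
The 3 values of 80 occupy positions 7–9 → each gets rank 9.
Lia has value 84 → rank 11.

11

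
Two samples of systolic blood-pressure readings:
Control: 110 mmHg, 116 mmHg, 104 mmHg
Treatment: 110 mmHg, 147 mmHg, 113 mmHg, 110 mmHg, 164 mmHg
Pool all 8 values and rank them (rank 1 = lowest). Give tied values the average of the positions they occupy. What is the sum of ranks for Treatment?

Sorted (ascending): 104, 110, 110, 110, 113, 116, 147, 164
The 3 values of 110 occupy positions 2–4 → average rank 3.
Treatment values → pooled ranks: 110→3, 147→7, 113→5, 110→3, 164→8
Rank sum = 3 + 7 + 5 + 3 + 8 = 26

26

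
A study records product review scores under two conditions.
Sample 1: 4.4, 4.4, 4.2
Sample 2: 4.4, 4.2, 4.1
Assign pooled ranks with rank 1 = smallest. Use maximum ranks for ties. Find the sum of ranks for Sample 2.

10

Sorted (ascending): 4.1, 4.2, 4.2, 4.4, 4.4, 4.4
The 2 values of 4.2 occupy positions 2–3 → each gets rank 3.
The 3 values of 4.4 occupy positions 4–6 → each gets rank 6.
Sample 2 values → pooled ranks: 4.4→6, 4.2→3, 4.1→1
Rank sum = 6 + 3 + 1 = 10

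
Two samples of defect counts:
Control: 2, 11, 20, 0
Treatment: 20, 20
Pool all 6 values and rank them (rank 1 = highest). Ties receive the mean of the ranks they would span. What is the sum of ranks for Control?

Sorted (descending): 20, 20, 20, 11, 2, 0
The 3 values of 20 occupy positions 1–3 → average rank 2.
Control values → pooled ranks: 2→5, 11→4, 20→2, 0→6
Rank sum = 5 + 4 + 2 + 6 = 17

17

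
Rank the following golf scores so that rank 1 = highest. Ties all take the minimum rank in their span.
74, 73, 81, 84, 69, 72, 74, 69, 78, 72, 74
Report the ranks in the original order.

4, 7, 2, 1, 10, 8, 4, 10, 3, 8, 4

Sorted (descending): 84, 81, 78, 74, 74, 74, 73, 72, 72, 69, 69
The 3 values of 74 occupy positions 4–6 → each gets rank 4.
The 2 values of 72 occupy positions 8–9 → each gets rank 8.
The 2 values of 69 occupy positions 10–11 → each gets rank 10.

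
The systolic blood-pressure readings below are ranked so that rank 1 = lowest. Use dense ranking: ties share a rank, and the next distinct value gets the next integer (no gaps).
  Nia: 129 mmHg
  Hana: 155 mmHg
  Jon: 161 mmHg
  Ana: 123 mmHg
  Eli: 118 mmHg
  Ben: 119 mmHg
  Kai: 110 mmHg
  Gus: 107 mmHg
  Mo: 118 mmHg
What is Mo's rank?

3

Sorted (ascending): 107, 110, 118, 118, 119, 123, 129, 155, 161
The 2 values of 118 share dense rank 3.
Remaining distinct values take the next consecutive integers.
Mo has value 118 mmHg → rank 3.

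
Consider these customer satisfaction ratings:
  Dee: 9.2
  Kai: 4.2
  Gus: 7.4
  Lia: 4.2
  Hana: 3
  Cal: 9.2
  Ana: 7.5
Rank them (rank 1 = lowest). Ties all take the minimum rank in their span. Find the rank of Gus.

Sorted (ascending): 3, 4.2, 4.2, 7.4, 7.5, 9.2, 9.2
The 2 values of 4.2 occupy positions 2–3 → each gets rank 2.
The 2 values of 9.2 occupy positions 6–7 → each gets rank 6.
Gus has value 7.4 → rank 4.

4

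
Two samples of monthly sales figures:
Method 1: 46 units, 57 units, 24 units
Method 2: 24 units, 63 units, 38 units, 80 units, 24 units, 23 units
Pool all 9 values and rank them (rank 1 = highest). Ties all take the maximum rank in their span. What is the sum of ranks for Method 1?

Sorted (descending): 80, 63, 57, 46, 38, 24, 24, 24, 23
The 3 values of 24 occupy positions 6–8 → each gets rank 8.
Method 1 values → pooled ranks: 46→4, 57→3, 24→8
Rank sum = 4 + 3 + 8 = 15

15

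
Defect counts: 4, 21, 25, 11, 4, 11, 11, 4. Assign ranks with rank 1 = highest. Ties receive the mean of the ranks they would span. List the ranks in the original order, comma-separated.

7, 2, 1, 4, 7, 4, 4, 7

Sorted (descending): 25, 21, 11, 11, 11, 4, 4, 4
The 3 values of 11 occupy positions 3–5 → average rank 4.
The 3 values of 4 occupy positions 6–8 → average rank 7.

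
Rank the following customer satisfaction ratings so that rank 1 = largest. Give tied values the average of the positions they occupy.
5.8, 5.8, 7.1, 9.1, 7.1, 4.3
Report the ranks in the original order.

Sorted (descending): 9.1, 7.1, 7.1, 5.8, 5.8, 4.3
The 2 values of 7.1 occupy positions 2–3 → average rank (2+3)/2 = 2.5.
The 2 values of 5.8 occupy positions 4–5 → average rank (4+5)/2 = 4.5.

4.5, 4.5, 2.5, 1, 2.5, 6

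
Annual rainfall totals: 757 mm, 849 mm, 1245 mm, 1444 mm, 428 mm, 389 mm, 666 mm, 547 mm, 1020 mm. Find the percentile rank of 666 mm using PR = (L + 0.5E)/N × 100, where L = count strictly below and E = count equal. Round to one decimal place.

N = 9.
Strictly below 666: 3. Equal to 666: 1.
PR = (3 + 0.5·1)/9 × 100 = 38.9

38.9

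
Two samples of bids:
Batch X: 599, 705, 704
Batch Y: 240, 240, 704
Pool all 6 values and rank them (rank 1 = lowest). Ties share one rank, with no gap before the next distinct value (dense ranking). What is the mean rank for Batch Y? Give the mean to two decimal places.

1.67

Sorted (ascending): 240, 240, 599, 704, 704, 705
The 2 values of 240 share dense rank 1.
The 2 values of 704 share dense rank 3.
Remaining distinct values take the next consecutive integers.
Batch Y values → pooled ranks: 240→1, 240→1, 704→3
Mean rank = (1 + 1 + 3) / 3 = 1.67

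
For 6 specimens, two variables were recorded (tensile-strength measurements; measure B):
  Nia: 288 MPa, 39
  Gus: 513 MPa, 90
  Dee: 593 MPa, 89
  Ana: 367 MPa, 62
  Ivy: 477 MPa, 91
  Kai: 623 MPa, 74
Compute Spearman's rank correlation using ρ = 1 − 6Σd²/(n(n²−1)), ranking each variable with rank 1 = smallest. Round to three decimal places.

Ranks of variable 1: 1, 4, 5, 2, 3, 6
Ranks of variable 2: 1, 5, 4, 2, 6, 3
d = r₁ − r₂: 0, -1, 1, 0, -3, 3
d²: 0, 1, 1, 0, 9, 9; Σd² = 20
ρ = 1 − 6·20/(6·35) = 1 − 120/210 = 0.429

0.429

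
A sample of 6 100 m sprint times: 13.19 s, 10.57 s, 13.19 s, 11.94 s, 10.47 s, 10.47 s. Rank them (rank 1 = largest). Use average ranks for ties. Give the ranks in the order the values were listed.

Sorted (descending): 13.19, 13.19, 11.94, 10.57, 10.47, 10.47
The 2 values of 13.19 occupy positions 1–2 → average rank (1+2)/2 = 1.5.
The 2 values of 10.47 occupy positions 5–6 → average rank (5+6)/2 = 5.5.

1.5, 4, 1.5, 3, 5.5, 5.5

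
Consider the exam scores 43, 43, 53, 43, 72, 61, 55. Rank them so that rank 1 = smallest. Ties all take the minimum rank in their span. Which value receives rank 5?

Sorted (ascending): 43, 43, 43, 53, 55, 61, 72
The 3 values of 43 occupy positions 1–3 → each gets rank 1.
Rank 5 → value 55.

55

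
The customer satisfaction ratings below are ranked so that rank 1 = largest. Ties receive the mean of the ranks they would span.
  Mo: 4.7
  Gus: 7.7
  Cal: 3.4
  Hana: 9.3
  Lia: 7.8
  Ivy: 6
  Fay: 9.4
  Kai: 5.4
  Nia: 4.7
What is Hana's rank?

2

Sorted (descending): 9.4, 9.3, 7.8, 7.7, 6, 5.4, 4.7, 4.7, 3.4
The 2 values of 4.7 occupy positions 7–8 → average rank (7+8)/2 = 7.5.
Hana has value 9.3 → rank 2.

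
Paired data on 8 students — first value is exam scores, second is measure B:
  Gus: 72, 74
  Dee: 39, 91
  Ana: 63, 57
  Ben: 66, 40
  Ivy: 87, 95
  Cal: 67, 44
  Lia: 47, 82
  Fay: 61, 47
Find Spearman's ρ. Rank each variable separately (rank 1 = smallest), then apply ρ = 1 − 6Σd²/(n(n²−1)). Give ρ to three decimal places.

-0.048

Ranks of variable 1: 7, 1, 4, 5, 8, 6, 2, 3
Ranks of variable 2: 5, 7, 4, 1, 8, 2, 6, 3
d = r₁ − r₂: 2, -6, 0, 4, 0, 4, -4, 0
d²: 4, 36, 0, 16, 0, 16, 16, 0; Σd² = 88
ρ = 1 − 6·88/(8·63) = 1 − 528/504 = -0.048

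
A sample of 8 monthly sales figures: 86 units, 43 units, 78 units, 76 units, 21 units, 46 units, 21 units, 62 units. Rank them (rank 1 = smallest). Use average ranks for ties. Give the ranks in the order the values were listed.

8, 3, 7, 6, 1.5, 4, 1.5, 5

Sorted (ascending): 21, 21, 43, 46, 62, 76, 78, 86
The 2 values of 21 occupy positions 1–2 → average rank (1+2)/2 = 1.5.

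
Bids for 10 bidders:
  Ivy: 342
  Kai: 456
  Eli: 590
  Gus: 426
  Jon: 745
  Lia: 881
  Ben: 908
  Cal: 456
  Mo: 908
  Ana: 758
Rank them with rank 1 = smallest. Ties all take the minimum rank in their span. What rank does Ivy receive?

1

Sorted (ascending): 342, 426, 456, 456, 590, 745, 758, 881, 908, 908
The 2 values of 456 occupy positions 3–4 → each gets rank 3.
The 2 values of 908 occupy positions 9–10 → each gets rank 9.
Ivy has value 342 → rank 1.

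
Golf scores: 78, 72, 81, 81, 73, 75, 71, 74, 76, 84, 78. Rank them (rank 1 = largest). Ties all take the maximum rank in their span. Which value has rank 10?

Sorted (descending): 84, 81, 81, 78, 78, 76, 75, 74, 73, 72, 71
The 2 values of 81 occupy positions 2–3 → each gets rank 3.
The 2 values of 78 occupy positions 4–5 → each gets rank 5.
Rank 10 → value 72.

72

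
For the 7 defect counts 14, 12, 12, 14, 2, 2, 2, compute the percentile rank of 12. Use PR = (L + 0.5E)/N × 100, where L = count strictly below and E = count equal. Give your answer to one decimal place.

N = 7.
Strictly below 12: 3. Equal to 12: 2.
PR = (3 + 0.5·2)/7 × 100 = 57.1

57.1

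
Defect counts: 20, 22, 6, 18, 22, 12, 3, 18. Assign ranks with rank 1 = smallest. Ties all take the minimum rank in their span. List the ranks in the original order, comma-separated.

6, 7, 2, 4, 7, 3, 1, 4

Sorted (ascending): 3, 6, 12, 18, 18, 20, 22, 22
The 2 values of 18 occupy positions 4–5 → each gets rank 4.
The 2 values of 22 occupy positions 7–8 → each gets rank 7.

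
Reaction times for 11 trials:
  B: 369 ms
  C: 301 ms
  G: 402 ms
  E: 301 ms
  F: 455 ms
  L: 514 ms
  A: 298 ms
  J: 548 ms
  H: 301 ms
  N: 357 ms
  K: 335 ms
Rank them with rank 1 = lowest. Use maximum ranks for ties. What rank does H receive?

Sorted (ascending): 298, 301, 301, 301, 335, 357, 369, 402, 455, 514, 548
The 3 values of 301 occupy positions 2–4 → each gets rank 4.
H has value 301 ms → rank 4.

4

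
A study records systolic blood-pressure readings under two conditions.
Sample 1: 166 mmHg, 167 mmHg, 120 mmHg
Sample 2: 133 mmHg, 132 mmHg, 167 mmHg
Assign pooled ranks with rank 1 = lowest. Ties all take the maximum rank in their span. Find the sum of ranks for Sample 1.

11

Sorted (ascending): 120, 132, 133, 166, 167, 167
The 2 values of 167 occupy positions 5–6 → each gets rank 6.
Sample 1 values → pooled ranks: 166→4, 167→6, 120→1
Rank sum = 4 + 6 + 1 = 11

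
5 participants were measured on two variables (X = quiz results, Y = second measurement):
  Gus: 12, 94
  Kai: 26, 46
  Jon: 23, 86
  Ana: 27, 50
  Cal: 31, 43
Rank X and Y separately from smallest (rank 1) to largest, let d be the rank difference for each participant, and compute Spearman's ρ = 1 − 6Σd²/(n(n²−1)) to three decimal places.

Ranks of variable 1: 1, 3, 2, 4, 5
Ranks of variable 2: 5, 2, 4, 3, 1
d = r₁ − r₂: -4, 1, -2, 1, 4
d²: 16, 1, 4, 1, 16; Σd² = 38
ρ = 1 − 6·38/(5·24) = 1 − 228/120 = -0.900

-0.900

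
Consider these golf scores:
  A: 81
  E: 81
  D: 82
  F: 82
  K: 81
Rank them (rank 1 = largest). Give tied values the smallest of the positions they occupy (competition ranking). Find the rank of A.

3

Sorted (descending): 82, 82, 81, 81, 81
The 2 values of 82 occupy positions 1–2 → each gets rank 1.
The 3 values of 81 occupy positions 3–5 → each gets rank 3.
A has value 81 → rank 3.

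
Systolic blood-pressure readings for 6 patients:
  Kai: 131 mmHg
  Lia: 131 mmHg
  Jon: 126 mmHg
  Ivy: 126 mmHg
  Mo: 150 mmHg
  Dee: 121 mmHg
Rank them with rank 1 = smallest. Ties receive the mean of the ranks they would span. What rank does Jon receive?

Sorted (ascending): 121, 126, 126, 131, 131, 150
The 2 values of 126 occupy positions 2–3 → average rank (2+3)/2 = 2.5.
The 2 values of 131 occupy positions 4–5 → average rank (4+5)/2 = 4.5.
Jon has value 126 mmHg → rank 2.5.

2.5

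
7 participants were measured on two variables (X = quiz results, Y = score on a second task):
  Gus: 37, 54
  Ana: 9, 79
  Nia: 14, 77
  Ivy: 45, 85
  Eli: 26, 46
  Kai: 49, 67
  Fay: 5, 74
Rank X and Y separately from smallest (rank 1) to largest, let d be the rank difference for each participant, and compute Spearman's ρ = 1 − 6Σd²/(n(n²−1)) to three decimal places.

-0.143

Ranks of variable 1: 5, 2, 3, 6, 4, 7, 1
Ranks of variable 2: 2, 6, 5, 7, 1, 3, 4
d = r₁ − r₂: 3, -4, -2, -1, 3, 4, -3
d²: 9, 16, 4, 1, 9, 16, 9; Σd² = 64
ρ = 1 − 6·64/(7·48) = 1 − 384/336 = -0.143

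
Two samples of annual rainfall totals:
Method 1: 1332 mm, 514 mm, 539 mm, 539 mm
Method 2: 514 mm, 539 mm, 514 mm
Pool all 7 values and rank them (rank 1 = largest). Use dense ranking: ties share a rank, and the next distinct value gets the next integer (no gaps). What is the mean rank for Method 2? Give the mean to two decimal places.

2.67

Sorted (descending): 1332, 539, 539, 539, 514, 514, 514
The 3 values of 539 share dense rank 2.
The 3 values of 514 share dense rank 3.
Remaining distinct values take the next consecutive integers.
Method 2 values → pooled ranks: 514→3, 539→2, 514→3
Mean rank = (3 + 2 + 3) / 3 = 2.67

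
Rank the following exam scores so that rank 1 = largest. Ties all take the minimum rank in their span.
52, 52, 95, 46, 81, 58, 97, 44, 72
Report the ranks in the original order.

Sorted (descending): 97, 95, 81, 72, 58, 52, 52, 46, 44
The 2 values of 52 occupy positions 6–7 → each gets rank 6.

6, 6, 2, 8, 3, 5, 1, 9, 4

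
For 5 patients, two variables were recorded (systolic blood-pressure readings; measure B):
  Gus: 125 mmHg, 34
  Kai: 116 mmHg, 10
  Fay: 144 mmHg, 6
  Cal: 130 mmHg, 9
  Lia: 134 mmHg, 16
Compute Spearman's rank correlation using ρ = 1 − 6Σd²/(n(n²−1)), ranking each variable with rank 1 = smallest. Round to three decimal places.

Ranks of variable 1: 2, 1, 5, 3, 4
Ranks of variable 2: 5, 3, 1, 2, 4
d = r₁ − r₂: -3, -2, 4, 1, 0
d²: 9, 4, 16, 1, 0; Σd² = 30
ρ = 1 − 6·30/(5·24) = 1 − 180/120 = -0.500

-0.500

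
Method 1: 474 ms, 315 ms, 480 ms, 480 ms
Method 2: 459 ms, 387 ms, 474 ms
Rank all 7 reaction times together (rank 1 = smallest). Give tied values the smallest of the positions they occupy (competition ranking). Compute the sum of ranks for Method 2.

9

Sorted (ascending): 315, 387, 459, 474, 474, 480, 480
The 2 values of 474 occupy positions 4–5 → each gets rank 4.
The 2 values of 480 occupy positions 6–7 → each gets rank 6.
Method 2 values → pooled ranks: 459→3, 387→2, 474→4
Rank sum = 3 + 2 + 4 = 9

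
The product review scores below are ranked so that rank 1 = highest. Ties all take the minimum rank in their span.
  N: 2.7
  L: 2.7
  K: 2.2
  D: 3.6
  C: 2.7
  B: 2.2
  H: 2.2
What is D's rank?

1

Sorted (descending): 3.6, 2.7, 2.7, 2.7, 2.2, 2.2, 2.2
The 3 values of 2.7 occupy positions 2–4 → each gets rank 2.
The 3 values of 2.2 occupy positions 5–7 → each gets rank 5.
D has value 3.6 → rank 1.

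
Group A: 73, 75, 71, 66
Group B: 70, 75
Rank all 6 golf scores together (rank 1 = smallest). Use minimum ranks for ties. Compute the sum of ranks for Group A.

13

Sorted (ascending): 66, 70, 71, 73, 75, 75
The 2 values of 75 occupy positions 5–6 → each gets rank 5.
Group A values → pooled ranks: 73→4, 75→5, 71→3, 66→1
Rank sum = 4 + 5 + 3 + 1 = 13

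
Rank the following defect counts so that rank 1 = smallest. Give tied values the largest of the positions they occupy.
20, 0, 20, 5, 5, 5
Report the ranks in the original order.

Sorted (ascending): 0, 5, 5, 5, 20, 20
The 3 values of 5 occupy positions 2–4 → each gets rank 4.
The 2 values of 20 occupy positions 5–6 → each gets rank 6.

6, 1, 6, 4, 4, 4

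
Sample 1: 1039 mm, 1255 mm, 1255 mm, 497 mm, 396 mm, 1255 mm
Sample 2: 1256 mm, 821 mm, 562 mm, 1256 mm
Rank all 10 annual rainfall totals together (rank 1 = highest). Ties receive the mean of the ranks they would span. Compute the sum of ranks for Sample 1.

37

Sorted (descending): 1256, 1256, 1255, 1255, 1255, 1039, 821, 562, 497, 396
The 2 values of 1256 occupy positions 1–2 → average rank (1+2)/2 = 1.5.
The 3 values of 1255 occupy positions 3–5 → average rank 4.
Sample 1 values → pooled ranks: 1039→6, 1255→4, 1255→4, 497→9, 396→10, 1255→4
Rank sum = 6 + 4 + 4 + 9 + 10 + 4 = 37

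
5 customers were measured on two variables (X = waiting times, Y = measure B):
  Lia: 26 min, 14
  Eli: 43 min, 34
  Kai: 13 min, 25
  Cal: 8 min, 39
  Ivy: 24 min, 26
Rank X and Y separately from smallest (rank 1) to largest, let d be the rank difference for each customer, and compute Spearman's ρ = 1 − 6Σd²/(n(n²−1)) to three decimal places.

Ranks of variable 1: 4, 5, 2, 1, 3
Ranks of variable 2: 1, 4, 2, 5, 3
d = r₁ − r₂: 3, 1, 0, -4, 0
d²: 9, 1, 0, 16, 0; Σd² = 26
ρ = 1 − 6·26/(5·24) = 1 − 156/120 = -0.300

-0.300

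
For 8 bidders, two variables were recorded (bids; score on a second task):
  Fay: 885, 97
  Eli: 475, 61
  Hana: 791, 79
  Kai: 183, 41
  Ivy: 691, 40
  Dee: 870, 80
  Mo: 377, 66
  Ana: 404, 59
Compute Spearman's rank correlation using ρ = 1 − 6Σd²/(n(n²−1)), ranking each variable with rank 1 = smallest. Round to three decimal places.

Ranks of variable 1: 8, 4, 6, 1, 5, 7, 2, 3
Ranks of variable 2: 8, 4, 6, 2, 1, 7, 5, 3
d = r₁ − r₂: 0, 0, 0, -1, 4, 0, -3, 0
d²: 0, 0, 0, 1, 16, 0, 9, 0; Σd² = 26
ρ = 1 − 6·26/(8·63) = 1 − 156/504 = 0.690

0.690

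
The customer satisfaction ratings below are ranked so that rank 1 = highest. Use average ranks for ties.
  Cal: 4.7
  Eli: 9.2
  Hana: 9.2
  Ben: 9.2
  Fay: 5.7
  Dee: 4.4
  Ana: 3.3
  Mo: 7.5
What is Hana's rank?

Sorted (descending): 9.2, 9.2, 9.2, 7.5, 5.7, 4.7, 4.4, 3.3
The 3 values of 9.2 occupy positions 1–3 → average rank 2.
Hana has value 9.2 → rank 2.

2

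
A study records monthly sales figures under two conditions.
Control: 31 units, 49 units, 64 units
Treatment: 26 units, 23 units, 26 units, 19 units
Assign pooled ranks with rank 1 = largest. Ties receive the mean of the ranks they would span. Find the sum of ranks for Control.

6

Sorted (descending): 64, 49, 31, 26, 26, 23, 19
The 2 values of 26 occupy positions 4–5 → average rank (4+5)/2 = 4.5.
Control values → pooled ranks: 31→3, 49→2, 64→1
Rank sum = 3 + 2 + 1 = 6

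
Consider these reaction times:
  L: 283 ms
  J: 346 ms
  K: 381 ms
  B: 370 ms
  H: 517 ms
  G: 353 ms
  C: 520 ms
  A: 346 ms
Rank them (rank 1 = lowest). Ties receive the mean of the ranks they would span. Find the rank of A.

2.5

Sorted (ascending): 283, 346, 346, 353, 370, 381, 517, 520
The 2 values of 346 occupy positions 2–3 → average rank (2+3)/2 = 2.5.
A has value 346 ms → rank 2.5.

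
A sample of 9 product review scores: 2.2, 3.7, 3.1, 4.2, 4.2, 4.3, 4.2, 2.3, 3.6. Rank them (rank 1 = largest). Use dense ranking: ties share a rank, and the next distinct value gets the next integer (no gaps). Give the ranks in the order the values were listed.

7, 3, 5, 2, 2, 1, 2, 6, 4

Sorted (descending): 4.3, 4.2, 4.2, 4.2, 3.7, 3.6, 3.1, 2.3, 2.2
The 3 values of 4.2 share dense rank 2.
Remaining distinct values take the next consecutive integers.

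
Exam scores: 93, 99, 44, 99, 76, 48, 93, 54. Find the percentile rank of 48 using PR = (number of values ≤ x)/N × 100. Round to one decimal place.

25.0

N = 8.
Strictly below 48: 1. Equal to 48: 1.
PR = 2/8 × 100 = 25.0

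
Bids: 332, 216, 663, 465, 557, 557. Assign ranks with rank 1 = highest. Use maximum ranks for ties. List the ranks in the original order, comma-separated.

Sorted (descending): 663, 557, 557, 465, 332, 216
The 2 values of 557 occupy positions 2–3 → each gets rank 3.

5, 6, 1, 4, 3, 3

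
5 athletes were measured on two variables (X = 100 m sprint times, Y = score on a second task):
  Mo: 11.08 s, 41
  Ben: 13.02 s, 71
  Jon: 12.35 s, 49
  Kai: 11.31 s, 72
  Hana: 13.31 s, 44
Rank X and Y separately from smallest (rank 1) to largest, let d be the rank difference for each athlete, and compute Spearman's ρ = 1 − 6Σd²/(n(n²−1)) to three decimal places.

0.100

Ranks of variable 1: 1, 4, 3, 2, 5
Ranks of variable 2: 1, 4, 3, 5, 2
d = r₁ − r₂: 0, 0, 0, -3, 3
d²: 0, 0, 0, 9, 9; Σd² = 18
ρ = 1 − 6·18/(5·24) = 1 − 108/120 = 0.100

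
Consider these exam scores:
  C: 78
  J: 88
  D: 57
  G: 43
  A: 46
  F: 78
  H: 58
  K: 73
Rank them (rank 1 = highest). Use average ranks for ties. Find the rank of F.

2.5

Sorted (descending): 88, 78, 78, 73, 58, 57, 46, 43
The 2 values of 78 occupy positions 2–3 → average rank (2+3)/2 = 2.5.
F has value 78 → rank 2.5.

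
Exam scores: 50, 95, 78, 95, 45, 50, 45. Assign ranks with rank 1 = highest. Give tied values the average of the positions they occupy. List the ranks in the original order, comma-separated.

4.5, 1.5, 3, 1.5, 6.5, 4.5, 6.5

Sorted (descending): 95, 95, 78, 50, 50, 45, 45
The 2 values of 95 occupy positions 1–2 → average rank (1+2)/2 = 1.5.
The 2 values of 50 occupy positions 4–5 → average rank (4+5)/2 = 4.5.
The 2 values of 45 occupy positions 6–7 → average rank (6+7)/2 = 6.5.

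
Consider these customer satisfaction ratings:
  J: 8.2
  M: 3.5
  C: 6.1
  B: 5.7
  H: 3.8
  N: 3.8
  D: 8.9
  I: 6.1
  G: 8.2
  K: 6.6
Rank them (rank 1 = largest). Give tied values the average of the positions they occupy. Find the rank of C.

Sorted (descending): 8.9, 8.2, 8.2, 6.6, 6.1, 6.1, 5.7, 3.8, 3.8, 3.5
The 2 values of 8.2 occupy positions 2–3 → average rank (2+3)/2 = 2.5.
The 2 values of 6.1 occupy positions 5–6 → average rank (5+6)/2 = 5.5.
The 2 values of 3.8 occupy positions 8–9 → average rank (8+9)/2 = 8.5.
C has value 6.1 → rank 5.5.

5.5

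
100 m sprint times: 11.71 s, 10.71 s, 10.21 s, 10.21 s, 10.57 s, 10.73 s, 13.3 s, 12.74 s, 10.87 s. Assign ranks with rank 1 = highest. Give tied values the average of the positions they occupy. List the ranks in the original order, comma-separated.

3, 6, 8.5, 8.5, 7, 5, 1, 2, 4

Sorted (descending): 13.3, 12.74, 11.71, 10.87, 10.73, 10.71, 10.57, 10.21, 10.21
The 2 values of 10.21 occupy positions 8–9 → average rank (8+9)/2 = 8.5.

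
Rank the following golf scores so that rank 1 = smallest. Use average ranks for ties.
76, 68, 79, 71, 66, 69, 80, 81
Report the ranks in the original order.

Sorted (ascending): 66, 68, 69, 71, 76, 79, 80, 81
No ties — each value takes its position as its rank.

5, 2, 6, 4, 1, 3, 7, 8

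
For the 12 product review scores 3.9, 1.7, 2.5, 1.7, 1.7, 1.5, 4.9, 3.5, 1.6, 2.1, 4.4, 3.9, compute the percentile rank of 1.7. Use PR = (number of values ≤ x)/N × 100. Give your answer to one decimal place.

41.7

N = 12.
Strictly below 1.7: 2. Equal to 1.7: 3.
PR = 5/12 × 100 = 41.7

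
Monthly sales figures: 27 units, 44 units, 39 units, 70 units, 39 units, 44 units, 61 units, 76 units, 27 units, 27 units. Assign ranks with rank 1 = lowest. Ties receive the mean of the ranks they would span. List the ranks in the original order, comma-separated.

2, 6.5, 4.5, 9, 4.5, 6.5, 8, 10, 2, 2

Sorted (ascending): 27, 27, 27, 39, 39, 44, 44, 61, 70, 76
The 3 values of 27 occupy positions 1–3 → average rank 2.
The 2 values of 39 occupy positions 4–5 → average rank (4+5)/2 = 4.5.
The 2 values of 44 occupy positions 6–7 → average rank (6+7)/2 = 6.5.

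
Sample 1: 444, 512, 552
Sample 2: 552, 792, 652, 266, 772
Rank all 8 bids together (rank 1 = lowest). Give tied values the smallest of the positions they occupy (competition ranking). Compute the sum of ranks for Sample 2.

Sorted (ascending): 266, 444, 512, 552, 552, 652, 772, 792
The 2 values of 552 occupy positions 4–5 → each gets rank 4.
Sample 2 values → pooled ranks: 552→4, 792→8, 652→6, 266→1, 772→7
Rank sum = 4 + 8 + 6 + 1 + 7 = 26

26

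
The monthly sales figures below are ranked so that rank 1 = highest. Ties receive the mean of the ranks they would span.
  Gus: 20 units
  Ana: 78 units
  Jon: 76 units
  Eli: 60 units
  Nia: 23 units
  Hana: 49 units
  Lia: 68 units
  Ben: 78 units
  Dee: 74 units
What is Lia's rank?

5

Sorted (descending): 78, 78, 76, 74, 68, 60, 49, 23, 20
The 2 values of 78 occupy positions 1–2 → average rank (1+2)/2 = 1.5.
Lia has value 68 units → rank 5.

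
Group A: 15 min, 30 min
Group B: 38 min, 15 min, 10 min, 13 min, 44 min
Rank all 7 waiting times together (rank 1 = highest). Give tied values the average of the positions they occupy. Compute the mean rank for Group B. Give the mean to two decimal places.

4.10

Sorted (descending): 44, 38, 30, 15, 15, 13, 10
The 2 values of 15 occupy positions 4–5 → average rank (4+5)/2 = 4.5.
Group B values → pooled ranks: 38→2, 15→4.5, 10→7, 13→6, 44→1
Mean rank = (2 + 4.5 + 7 + 6 + 1) / 5 = 4.10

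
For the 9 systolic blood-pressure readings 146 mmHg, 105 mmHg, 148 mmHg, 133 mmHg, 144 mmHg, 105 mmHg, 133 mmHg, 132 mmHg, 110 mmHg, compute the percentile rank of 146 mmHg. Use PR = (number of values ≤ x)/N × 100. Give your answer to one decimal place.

N = 9.
Strictly below 146: 7. Equal to 146: 1.
PR = 8/9 × 100 = 88.9

88.9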